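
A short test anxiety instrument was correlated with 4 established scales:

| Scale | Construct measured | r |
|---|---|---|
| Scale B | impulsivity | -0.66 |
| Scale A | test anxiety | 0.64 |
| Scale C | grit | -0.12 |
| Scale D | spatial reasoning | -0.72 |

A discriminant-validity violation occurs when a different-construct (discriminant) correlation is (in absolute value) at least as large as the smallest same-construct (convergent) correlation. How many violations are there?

Convergent (same construct = test anxiety): Scale A.
Smallest convergent = 0.64. Discriminant |r|: 0.66, 0.12, 0.72; count ≥ 0.64 → 2.

2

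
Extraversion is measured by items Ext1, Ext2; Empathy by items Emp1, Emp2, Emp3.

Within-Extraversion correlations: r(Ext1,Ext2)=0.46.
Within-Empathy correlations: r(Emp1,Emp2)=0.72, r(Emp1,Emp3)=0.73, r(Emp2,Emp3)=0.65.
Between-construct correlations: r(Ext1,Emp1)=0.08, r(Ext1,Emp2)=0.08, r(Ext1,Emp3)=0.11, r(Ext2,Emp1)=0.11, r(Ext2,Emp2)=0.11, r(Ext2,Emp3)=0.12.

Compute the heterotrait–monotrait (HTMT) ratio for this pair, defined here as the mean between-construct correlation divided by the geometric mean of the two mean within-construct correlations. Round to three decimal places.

0.179

Mean between = 0.61/6 = 0.1017.
Mean within-Ext = 0.46/1 = 0.4600; mean within-Emp = 2.10/3 = 0.7000.
Geometric mean = √(0.4600 × 0.7000) = 0.5675.
HTMT = 0.1017 / 0.5675 = 0.179.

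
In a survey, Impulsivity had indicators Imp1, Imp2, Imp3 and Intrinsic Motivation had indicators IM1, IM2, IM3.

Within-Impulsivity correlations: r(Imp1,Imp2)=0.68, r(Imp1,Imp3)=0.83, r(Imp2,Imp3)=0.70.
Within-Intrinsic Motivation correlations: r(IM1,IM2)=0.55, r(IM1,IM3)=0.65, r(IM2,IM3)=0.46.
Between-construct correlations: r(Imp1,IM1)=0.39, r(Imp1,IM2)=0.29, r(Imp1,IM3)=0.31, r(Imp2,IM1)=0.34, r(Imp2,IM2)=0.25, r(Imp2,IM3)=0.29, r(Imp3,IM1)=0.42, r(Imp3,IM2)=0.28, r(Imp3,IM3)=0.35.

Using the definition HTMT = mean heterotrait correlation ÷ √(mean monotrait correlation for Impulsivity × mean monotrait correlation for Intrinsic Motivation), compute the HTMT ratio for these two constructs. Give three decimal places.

Mean between = 2.92/9 = 0.3244.
Mean within-Imp = 2.21/3 = 0.7367; mean within-IM = 1.66/3 = 0.5533.
Geometric mean = √(0.7367 × 0.5533) = 0.6384.
HTMT = 0.3244 / 0.6384 = 0.508.

0.508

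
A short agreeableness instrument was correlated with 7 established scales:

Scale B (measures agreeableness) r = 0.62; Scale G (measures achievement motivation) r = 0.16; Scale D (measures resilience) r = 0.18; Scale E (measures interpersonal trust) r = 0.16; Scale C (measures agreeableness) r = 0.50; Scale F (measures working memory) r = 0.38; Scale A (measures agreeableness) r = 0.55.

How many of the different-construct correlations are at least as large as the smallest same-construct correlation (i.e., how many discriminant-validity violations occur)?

Convergent (same construct = agreeableness): Scale B, Scale C, Scale A.
Smallest convergent = 0.50. Discriminant values: 0.16, 0.18, 0.16, 0.38; count ≥ 0.50 → 0.

0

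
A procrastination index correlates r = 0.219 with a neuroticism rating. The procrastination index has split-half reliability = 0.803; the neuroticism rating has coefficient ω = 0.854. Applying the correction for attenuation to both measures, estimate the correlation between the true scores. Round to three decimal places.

r_true = r_obs / √(r_xx · r_yy) = 0.219 / √(0.803 × 0.854) = 0.219 / √0.685762 = 0.219 / 0.8281 ≈ 0.264.

0.264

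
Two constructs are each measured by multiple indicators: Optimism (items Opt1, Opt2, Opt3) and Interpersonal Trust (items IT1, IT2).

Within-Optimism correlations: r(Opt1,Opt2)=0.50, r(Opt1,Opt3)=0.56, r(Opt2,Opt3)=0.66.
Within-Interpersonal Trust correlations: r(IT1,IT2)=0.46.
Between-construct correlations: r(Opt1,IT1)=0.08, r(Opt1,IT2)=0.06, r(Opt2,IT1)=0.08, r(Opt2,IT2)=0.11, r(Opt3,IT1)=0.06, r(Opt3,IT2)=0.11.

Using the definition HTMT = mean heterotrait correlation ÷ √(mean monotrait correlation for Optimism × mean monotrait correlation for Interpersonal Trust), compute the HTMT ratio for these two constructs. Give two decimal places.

0.16

Between-construct mean = 0.50/6 = 0.0833.
Mean within-Opt = 1.72/3 = 0.5733; mean within-IT = 0.46/1 = 0.4600.
Geometric mean = √(0.5733 × 0.4600) = 0.5135.
HTMT = 0.0833 / 0.5135 = 0.16.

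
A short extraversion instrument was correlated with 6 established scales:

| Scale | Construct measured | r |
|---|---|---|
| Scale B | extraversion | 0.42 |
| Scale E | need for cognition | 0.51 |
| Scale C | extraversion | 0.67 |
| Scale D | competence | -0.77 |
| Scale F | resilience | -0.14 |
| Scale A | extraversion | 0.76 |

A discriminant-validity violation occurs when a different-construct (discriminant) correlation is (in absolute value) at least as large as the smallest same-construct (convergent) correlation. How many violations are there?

2

Convergent (same construct = extraversion): Scale B, Scale C, Scale A.
Smallest convergent = 0.42. Discriminant |r|: 0.51, 0.77, 0.14; count ≥ 0.42 → 2.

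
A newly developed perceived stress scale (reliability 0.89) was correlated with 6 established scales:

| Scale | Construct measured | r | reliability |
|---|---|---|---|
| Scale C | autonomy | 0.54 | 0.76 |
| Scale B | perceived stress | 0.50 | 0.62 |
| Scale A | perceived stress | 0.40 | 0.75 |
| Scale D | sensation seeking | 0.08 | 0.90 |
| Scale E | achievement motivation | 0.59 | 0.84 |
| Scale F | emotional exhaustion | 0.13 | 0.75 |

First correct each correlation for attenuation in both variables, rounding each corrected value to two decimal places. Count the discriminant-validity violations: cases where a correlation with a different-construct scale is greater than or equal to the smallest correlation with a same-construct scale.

Disattenuated r (r / √(r_scale · r_new)):
  Scale C (disc): 0.54 / √(0.76·0.89) = 0.66
  Scale B (conv): 0.50 / √(0.62·0.89) = 0.67
  Scale A (conv): 0.40 / √(0.75·0.89) = 0.49
  Scale D (disc): 0.08 / √(0.90·0.89) = 0.09
  Scale E (disc): 0.59 / √(0.84·0.89) = 0.68
  Scale F (disc): 0.13 / √(0.75·0.89) = 0.16
Smallest convergent = 0.49. Discriminant values: 0.66, 0.09, 0.68, 0.16; count ≥ 0.49 → 2.

2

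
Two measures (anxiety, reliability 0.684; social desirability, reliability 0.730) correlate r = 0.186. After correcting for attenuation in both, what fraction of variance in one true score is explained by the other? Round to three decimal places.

Disattenuated r = 0.186 / √(0.684 × 0.730) = 0.186 / 0.7066 = 0.2632.
Shared true-score variance = 0.2632² = 0.0693 ≈ 0.069.

0.069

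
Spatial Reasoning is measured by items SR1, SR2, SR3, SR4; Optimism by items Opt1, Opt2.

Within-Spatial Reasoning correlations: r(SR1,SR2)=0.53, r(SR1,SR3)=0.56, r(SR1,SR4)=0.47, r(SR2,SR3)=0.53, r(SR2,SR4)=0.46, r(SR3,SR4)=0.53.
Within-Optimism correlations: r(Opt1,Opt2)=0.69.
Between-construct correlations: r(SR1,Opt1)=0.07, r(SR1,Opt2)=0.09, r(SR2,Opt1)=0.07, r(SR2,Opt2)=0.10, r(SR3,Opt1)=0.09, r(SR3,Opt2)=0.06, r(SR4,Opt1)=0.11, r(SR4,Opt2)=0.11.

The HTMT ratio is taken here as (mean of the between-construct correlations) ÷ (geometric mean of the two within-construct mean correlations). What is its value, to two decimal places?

0.15

Mean heterotrait r = 0.70/8 = 0.0875.
Mean within-SR = 3.08/6 = 0.5133; mean within-Opt = 0.69/1 = 0.6900.
Geometric mean = √(0.5133 × 0.6900) = 0.5951.
HTMT = 0.0875 / 0.5951 = 0.15.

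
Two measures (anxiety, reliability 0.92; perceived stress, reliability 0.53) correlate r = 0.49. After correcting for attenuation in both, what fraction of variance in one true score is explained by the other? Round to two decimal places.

Disattenuated r = 0.49 / √(0.92 × 0.53) = 0.49 / 0.6983 = 0.7017.
Shared true-score variance = 0.7017² = 0.4924 ≈ 0.49.

0.49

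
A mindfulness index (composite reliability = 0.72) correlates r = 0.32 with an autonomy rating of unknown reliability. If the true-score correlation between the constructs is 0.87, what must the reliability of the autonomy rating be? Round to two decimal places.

r_true = r_obs / √(r_xx · r_yy) ⇒ 0.87 = 0.32 / √(0.72 · r_yy).
√(0.72 · r_yy) = 0.32 / 0.87 = 0.3678; 0.72 · r_yy = 0.1353; r_yy = 0.1353 / 0.72 ≈ 0.19.

0.19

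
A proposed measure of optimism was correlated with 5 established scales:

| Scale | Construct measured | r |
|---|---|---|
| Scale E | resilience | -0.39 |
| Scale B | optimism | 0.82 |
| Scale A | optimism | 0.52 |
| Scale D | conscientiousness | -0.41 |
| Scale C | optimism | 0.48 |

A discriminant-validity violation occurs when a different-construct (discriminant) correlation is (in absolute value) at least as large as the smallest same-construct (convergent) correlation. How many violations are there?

0

Convergent (same construct = optimism): Scale B, Scale A, Scale C.
Smallest convergent = 0.48. Discriminant |r|: 0.39, 0.41; count ≥ 0.48 → 0.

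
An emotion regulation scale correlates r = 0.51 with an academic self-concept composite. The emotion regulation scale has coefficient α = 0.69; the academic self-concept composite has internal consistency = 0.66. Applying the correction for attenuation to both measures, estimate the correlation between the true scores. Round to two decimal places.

0.76

r_true = r_obs / √(r_xx · r_yy) = 0.51 / √(0.69 × 0.66) = 0.51 / √0.4554 = 0.51 / 0.6748 ≈ 0.76.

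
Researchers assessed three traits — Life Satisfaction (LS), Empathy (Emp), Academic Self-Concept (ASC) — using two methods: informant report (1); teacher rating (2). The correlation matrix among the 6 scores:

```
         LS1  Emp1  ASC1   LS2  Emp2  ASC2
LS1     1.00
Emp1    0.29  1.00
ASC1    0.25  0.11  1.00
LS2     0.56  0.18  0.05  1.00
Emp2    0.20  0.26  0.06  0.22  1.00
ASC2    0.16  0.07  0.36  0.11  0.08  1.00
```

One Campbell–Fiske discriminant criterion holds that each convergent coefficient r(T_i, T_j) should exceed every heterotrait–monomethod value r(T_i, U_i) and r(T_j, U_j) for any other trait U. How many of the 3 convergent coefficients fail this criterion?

Each convergent coefficient versus the relevant comparison correlations:
LS (methods 1·2): 0.56 vs {0.29, 0.22, 0.25, 0.11} → pass.
Emp (methods 1·2): 0.26 vs {0.29, 0.22, 0.11, 0.08} → fail.
ASC (methods 1·2): 0.36 vs {0.25, 0.11, 0.11, 0.08} → pass.
1 of 3 fail.

1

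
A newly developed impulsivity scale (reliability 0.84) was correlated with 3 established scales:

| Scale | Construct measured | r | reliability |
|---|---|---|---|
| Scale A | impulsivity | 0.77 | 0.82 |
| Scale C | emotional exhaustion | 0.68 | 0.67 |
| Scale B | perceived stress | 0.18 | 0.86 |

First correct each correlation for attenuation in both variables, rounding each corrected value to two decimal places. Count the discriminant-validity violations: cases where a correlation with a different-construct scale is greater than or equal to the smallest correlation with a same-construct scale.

0

Disattenuated r (r / √(r_scale · r_new)):
  Scale A (conv): 0.77 / √(0.82·0.84) = 0.93
  Scale C (disc): 0.68 / √(0.67·0.84) = 0.91
  Scale B (disc): 0.18 / √(0.86·0.84) = 0.21
Smallest convergent = 0.93. Discriminant values: 0.91, 0.21; count ≥ 0.93 → 0.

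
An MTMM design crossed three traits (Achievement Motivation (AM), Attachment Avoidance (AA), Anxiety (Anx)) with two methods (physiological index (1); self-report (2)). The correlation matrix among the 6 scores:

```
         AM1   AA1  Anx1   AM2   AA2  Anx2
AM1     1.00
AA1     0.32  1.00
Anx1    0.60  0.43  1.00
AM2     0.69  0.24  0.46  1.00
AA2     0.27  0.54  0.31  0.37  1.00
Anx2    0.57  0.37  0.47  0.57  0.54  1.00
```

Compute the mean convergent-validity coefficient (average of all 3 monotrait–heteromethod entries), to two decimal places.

0.57

Convergent values: 0.69, 0.54, 0.47; mean = 1.70/3 = 0.57.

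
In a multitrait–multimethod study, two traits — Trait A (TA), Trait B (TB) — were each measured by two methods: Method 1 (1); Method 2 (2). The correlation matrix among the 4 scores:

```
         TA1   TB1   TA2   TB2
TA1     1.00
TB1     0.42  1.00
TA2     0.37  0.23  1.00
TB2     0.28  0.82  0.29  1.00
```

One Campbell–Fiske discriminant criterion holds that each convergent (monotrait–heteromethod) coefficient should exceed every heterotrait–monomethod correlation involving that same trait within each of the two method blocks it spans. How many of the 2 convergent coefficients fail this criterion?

Checking each validity diagonal entry against its comparison values:
TA (methods 1·2): 0.37 vs {0.42, 0.29} → fail.
TB (methods 1·2): 0.82 vs {0.42, 0.29} → pass.
1 of 2 fail.

1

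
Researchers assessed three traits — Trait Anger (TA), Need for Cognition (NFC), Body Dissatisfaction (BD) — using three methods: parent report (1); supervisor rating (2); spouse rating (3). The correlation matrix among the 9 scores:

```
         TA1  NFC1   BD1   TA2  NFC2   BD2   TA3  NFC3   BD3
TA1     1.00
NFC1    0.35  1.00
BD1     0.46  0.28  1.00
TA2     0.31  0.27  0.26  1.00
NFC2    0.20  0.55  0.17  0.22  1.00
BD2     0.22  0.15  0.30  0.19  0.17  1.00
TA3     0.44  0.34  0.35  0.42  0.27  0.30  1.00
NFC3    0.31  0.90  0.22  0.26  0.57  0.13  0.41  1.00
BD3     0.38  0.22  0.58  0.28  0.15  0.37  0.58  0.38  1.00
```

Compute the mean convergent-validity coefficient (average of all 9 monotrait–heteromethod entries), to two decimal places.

0.49

Convergent values: 0.31, 0.44, 0.42, 0.55, 0.90, 0.57, 0.30, 0.58, 0.37; mean = 4.44/9 = 0.49.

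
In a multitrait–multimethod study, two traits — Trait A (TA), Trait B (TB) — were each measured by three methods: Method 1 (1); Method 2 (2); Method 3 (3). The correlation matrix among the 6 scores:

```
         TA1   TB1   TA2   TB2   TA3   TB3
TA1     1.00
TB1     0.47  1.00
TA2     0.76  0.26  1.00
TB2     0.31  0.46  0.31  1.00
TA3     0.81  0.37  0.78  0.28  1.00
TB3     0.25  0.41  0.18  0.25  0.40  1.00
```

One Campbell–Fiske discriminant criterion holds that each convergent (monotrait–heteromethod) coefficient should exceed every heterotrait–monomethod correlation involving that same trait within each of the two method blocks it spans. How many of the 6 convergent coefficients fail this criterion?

3

Each convergent coefficient versus the relevant comparison correlations:
TA (methods 1·2): 0.76 vs {0.47, 0.31} → pass.
TA (methods 1·3): 0.81 vs {0.47, 0.40} → pass.
TA (methods 2·3): 0.78 vs {0.31, 0.40} → pass.
TB (methods 1·2): 0.46 vs {0.47, 0.31} → fail.
TB (methods 1·3): 0.41 vs {0.47, 0.40} → fail.
TB (methods 2·3): 0.25 vs {0.31, 0.40} → fail.
3 of 6 fail.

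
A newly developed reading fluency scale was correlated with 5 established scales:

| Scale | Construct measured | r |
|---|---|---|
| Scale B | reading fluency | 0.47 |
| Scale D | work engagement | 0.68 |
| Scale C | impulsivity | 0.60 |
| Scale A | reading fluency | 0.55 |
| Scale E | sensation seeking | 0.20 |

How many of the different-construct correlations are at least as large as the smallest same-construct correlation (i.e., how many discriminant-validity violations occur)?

Convergent (same construct = reading fluency): Scale B, Scale A.
Smallest convergent = 0.47. Discriminant values: 0.68, 0.60, 0.20; count ≥ 0.47 → 2.

2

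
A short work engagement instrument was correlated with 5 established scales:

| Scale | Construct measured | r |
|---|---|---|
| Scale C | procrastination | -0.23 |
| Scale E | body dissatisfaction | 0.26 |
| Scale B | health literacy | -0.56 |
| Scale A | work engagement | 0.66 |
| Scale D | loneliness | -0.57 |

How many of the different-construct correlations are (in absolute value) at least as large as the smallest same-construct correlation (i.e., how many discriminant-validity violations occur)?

Convergent (same construct = work engagement): Scale A.
Smallest convergent = 0.66. Discriminant |r|: 0.23, 0.26, 0.56, 0.57; count ≥ 0.66 → 0.

0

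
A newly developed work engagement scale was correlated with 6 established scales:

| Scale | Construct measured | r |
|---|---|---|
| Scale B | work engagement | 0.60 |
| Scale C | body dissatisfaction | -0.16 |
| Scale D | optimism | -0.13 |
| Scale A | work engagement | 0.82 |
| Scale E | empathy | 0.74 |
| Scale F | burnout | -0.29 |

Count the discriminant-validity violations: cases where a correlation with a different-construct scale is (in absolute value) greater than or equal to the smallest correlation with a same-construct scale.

Convergent (same construct = work engagement): Scale B, Scale A.
Smallest convergent = 0.60. Discriminant |r|: 0.16, 0.13, 0.74, 0.29; count ≥ 0.60 → 1.

1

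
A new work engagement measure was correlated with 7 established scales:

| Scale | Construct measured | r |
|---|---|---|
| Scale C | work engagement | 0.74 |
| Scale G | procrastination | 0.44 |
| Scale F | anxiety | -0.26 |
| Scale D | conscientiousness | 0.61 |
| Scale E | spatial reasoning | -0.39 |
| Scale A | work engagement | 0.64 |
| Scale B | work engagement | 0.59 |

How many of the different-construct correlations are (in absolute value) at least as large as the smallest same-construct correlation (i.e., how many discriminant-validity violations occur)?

Convergent (same construct = work engagement): Scale C, Scale A, Scale B.
Smallest convergent = 0.59. Discriminant |r|: 0.44, 0.26, 0.61, 0.39; count ≥ 0.59 → 1.

1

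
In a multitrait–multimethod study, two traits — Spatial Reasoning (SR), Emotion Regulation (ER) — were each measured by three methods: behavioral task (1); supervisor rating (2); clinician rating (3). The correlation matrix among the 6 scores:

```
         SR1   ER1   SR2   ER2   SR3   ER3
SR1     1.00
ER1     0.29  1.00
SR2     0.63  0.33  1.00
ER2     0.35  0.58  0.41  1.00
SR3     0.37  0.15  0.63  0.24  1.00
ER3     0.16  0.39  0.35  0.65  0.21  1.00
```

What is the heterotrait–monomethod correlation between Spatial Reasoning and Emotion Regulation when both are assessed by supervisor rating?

0.41

Different traits, same method: r(SR2, ER2) = 0.41.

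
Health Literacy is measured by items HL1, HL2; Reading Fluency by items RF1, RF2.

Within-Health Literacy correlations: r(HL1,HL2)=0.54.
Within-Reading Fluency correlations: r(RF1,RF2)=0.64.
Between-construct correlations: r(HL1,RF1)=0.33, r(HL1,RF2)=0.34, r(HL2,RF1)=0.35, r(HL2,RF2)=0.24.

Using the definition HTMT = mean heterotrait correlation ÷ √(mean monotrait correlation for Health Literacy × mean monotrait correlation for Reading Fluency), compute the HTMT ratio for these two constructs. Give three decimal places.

0.536

Between-construct mean = 1.26/4 = 0.3150.
Mean within-HL = 0.54/1 = 0.5400; mean within-RF = 0.64/1 = 0.6400.
Geometric mean = √(0.5400 × 0.6400) = 0.5879.
HTMT = 0.3150 / 0.5879 = 0.536.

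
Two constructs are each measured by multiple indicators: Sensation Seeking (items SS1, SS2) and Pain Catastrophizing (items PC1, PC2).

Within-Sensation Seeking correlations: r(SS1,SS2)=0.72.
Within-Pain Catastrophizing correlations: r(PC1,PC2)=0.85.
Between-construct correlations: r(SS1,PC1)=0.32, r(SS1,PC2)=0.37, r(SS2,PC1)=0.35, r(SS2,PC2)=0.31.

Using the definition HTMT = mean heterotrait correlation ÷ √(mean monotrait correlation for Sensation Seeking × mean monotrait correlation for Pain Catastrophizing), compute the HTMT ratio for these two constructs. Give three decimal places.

Between-construct mean = 1.35/4 = 0.3375.
Mean within-SS = 0.72/1 = 0.7200; mean within-PC = 0.85/1 = 0.8500.
Geometric mean = √(0.7200 × 0.8500) = 0.7823.
HTMT = 0.3375 / 0.7823 = 0.431.

0.431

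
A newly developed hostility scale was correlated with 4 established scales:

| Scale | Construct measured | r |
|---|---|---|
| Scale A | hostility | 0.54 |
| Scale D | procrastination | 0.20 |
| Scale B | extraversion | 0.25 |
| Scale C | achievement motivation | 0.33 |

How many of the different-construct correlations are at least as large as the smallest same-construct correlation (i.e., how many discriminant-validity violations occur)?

0

Convergent (same construct = hostility): Scale A.
Smallest convergent = 0.54. Discriminant values: 0.20, 0.25, 0.33; count ≥ 0.54 → 0.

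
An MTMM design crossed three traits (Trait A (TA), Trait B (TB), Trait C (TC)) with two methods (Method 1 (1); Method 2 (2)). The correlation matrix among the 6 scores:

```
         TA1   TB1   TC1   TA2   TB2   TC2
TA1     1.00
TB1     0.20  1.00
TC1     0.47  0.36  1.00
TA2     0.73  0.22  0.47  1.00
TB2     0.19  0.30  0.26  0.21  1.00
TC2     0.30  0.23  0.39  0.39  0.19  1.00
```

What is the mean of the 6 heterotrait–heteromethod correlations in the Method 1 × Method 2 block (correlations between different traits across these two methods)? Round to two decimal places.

HTHM values (method 1 × method 2): 0.19, 0.30, 0.22, 0.23, 0.47, 0.26; mean = 1.67/6 = 0.28.

0.28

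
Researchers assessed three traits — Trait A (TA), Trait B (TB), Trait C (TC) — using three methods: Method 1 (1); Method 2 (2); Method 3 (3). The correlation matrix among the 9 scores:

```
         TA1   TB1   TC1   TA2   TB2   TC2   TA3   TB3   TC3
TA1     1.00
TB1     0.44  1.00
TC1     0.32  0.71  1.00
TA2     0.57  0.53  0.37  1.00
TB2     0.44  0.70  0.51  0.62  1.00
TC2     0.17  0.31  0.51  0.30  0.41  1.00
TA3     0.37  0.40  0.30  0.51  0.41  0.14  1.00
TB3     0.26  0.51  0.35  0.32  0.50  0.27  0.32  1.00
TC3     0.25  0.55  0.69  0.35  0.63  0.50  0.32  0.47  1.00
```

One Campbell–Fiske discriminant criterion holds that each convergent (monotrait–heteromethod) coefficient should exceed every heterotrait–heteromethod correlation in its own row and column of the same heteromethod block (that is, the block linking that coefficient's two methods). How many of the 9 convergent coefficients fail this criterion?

5

Each convergent coefficient versus the relevant comparison correlations:
TA (methods 1·2): 0.57 vs {0.44, 0.53, 0.17, 0.37} → pass.
TA (methods 1·3): 0.37 vs {0.26, 0.40, 0.25, 0.30} → fail.
TA (methods 2·3): 0.51 vs {0.32, 0.41, 0.35, 0.14} → pass.
TB (methods 1·2): 0.70 vs {0.53, 0.44, 0.31, 0.51} → pass.
TB (methods 1·3): 0.51 vs {0.40, 0.26, 0.55, 0.35} → fail.
TB (methods 2·3): 0.50 vs {0.41, 0.32, 0.63, 0.27} → fail.
TC (methods 1·2): 0.51 vs {0.37, 0.17, 0.51, 0.31} → fail.
TC (methods 1·3): 0.69 vs {0.30, 0.25, 0.35, 0.55} → pass.
TC (methods 2·3): 0.50 vs {0.14, 0.35, 0.27, 0.63} → fail.
5 of 9 fail.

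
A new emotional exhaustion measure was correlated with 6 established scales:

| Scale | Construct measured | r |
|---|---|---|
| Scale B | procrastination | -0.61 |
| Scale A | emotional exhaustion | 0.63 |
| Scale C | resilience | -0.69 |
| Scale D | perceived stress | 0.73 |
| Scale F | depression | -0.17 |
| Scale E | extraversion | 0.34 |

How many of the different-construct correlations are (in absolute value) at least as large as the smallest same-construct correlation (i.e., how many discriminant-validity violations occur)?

Convergent (same construct = emotional exhaustion): Scale A.
Smallest convergent = 0.63. Discriminant |r|: 0.61, 0.69, 0.73, 0.17, 0.34; count ≥ 0.63 → 2.

2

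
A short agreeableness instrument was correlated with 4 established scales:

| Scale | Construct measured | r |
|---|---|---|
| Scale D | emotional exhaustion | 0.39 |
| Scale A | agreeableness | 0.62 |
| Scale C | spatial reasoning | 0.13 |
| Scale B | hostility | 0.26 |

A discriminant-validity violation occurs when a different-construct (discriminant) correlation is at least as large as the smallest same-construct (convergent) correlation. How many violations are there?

Convergent (same construct = agreeableness): Scale A.
Smallest convergent = 0.62. Discriminant values: 0.39, 0.13, 0.26; count ≥ 0.62 → 0.

0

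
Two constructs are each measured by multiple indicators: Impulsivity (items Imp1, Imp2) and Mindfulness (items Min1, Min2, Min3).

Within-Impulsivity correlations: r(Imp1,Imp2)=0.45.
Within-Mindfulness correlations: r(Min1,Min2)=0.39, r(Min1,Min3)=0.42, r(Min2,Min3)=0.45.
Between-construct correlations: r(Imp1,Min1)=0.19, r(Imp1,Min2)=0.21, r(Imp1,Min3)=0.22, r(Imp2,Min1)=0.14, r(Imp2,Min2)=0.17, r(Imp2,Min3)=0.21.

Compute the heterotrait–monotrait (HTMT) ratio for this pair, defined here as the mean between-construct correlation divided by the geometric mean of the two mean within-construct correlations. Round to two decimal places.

Mean between = 1.14/6 = 0.1900.
Mean within-Imp = 0.45/1 = 0.4500; mean within-Min = 1.26/3 = 0.4200.
Geometric mean = √(0.4500 × 0.4200) = 0.4347.
HTMT = 0.1900 / 0.4347 = 0.44.

0.44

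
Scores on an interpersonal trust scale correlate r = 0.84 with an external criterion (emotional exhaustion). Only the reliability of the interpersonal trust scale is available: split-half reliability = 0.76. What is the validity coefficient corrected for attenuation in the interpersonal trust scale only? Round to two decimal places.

0.96

Single correction: r_c = r_obs / √r_xx = 0.84 / √0.76 = 0.84 / 0.8718 ≈ 0.96.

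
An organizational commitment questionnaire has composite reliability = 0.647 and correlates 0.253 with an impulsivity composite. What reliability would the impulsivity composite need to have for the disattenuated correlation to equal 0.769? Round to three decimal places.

r_true = r_obs / √(r_xx · r_yy) ⇒ 0.769 = 0.253 / √(0.647 · r_yy).
√(0.647 · r_yy) = 0.253 / 0.769 = 0.3290; 0.647 · r_yy = 0.1082; r_yy = 0.1082 / 0.647 ≈ 0.167.

0.167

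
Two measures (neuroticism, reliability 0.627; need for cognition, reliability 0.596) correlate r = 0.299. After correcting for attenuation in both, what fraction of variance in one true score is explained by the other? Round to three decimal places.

0.239

Disattenuated r = 0.299 / √(0.627 × 0.596) = 0.299 / 0.6113 = 0.4891.
Shared true-score variance = 0.4891² = 0.2392 ≈ 0.239.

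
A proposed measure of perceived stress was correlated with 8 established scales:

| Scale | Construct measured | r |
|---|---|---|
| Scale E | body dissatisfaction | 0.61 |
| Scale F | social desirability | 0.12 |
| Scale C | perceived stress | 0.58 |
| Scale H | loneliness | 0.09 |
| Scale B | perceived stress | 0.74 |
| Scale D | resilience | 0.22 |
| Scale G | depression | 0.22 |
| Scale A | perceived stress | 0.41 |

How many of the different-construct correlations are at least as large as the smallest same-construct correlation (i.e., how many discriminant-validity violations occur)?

1

Convergent (same construct = perceived stress): Scale C, Scale B, Scale A.
Smallest convergent = 0.41. Discriminant values: 0.61, 0.12, 0.09, 0.22, 0.22; count ≥ 0.41 → 1.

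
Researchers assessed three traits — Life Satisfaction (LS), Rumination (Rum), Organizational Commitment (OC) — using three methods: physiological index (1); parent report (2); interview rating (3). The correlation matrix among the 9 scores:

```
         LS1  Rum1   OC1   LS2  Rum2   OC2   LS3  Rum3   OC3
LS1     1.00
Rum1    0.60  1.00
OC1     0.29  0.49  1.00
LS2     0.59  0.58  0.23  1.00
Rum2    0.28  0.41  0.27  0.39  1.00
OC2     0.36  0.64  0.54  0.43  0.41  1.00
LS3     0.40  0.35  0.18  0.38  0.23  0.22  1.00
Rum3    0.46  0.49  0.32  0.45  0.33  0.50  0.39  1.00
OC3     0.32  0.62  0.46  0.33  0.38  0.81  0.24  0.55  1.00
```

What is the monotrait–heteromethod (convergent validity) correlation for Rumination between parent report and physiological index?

0.41

Same trait (Rum), different methods: r(Rum2, Rum1) = 0.41.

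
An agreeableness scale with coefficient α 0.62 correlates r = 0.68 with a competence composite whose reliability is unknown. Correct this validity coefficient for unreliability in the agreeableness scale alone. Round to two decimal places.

0.86

Single correction: r_c = r_obs / √r_xx = 0.68 / √0.62 = 0.68 / 0.7874 ≈ 0.86.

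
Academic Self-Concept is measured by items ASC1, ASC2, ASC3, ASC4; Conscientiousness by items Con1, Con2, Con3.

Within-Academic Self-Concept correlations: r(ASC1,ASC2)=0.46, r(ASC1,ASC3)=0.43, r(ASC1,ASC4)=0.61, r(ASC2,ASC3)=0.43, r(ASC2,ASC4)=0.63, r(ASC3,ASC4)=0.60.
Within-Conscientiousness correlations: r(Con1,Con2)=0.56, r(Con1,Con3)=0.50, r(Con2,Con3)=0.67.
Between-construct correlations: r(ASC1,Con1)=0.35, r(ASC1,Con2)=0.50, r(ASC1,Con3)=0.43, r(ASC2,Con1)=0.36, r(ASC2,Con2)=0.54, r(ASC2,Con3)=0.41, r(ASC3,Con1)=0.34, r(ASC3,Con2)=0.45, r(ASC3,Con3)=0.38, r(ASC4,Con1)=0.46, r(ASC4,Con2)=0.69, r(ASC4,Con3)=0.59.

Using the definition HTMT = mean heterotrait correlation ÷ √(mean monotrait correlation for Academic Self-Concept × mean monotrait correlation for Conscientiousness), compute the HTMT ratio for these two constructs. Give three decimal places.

0.832

Mean heterotrait r = 5.50/12 = 0.4583.
Mean within-ASC = 3.16/6 = 0.5267; mean within-Con = 1.73/3 = 0.5767.
Geometric mean = √(0.5267 × 0.5767) = 0.5511.
HTMT = 0.4583 / 0.5511 = 0.832.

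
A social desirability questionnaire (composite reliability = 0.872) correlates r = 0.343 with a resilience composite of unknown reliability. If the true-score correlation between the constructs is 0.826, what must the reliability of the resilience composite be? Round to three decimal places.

r_true = r_obs / √(r_xx · r_yy) ⇒ 0.826 = 0.343 / √(0.872 · r_yy).
√(0.872 · r_yy) = 0.343 / 0.826 = 0.4153; 0.872 · r_yy = 0.1725; r_yy = 0.1725 / 0.872 ≈ 0.198.

0.198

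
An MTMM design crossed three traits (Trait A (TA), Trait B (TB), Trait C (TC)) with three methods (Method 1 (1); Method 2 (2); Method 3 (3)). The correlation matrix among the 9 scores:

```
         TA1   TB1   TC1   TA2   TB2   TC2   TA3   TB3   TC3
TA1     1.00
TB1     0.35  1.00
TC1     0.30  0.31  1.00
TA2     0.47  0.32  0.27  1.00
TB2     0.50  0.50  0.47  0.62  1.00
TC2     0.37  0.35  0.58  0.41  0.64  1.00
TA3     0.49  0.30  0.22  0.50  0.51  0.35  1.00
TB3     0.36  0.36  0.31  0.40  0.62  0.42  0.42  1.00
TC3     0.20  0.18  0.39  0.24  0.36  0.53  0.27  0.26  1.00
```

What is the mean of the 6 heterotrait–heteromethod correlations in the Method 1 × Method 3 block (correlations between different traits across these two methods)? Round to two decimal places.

HTHM values (method 1 × method 3): 0.36, 0.20, 0.30, 0.18, 0.22, 0.31; mean = 1.57/6 = 0.26.

0.26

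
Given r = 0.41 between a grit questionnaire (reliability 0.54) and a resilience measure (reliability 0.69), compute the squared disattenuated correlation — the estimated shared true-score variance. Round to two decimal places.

0.45

Disattenuated r = 0.41 / √(0.54 × 0.69) = 0.41 / 0.6104 = 0.6717.
Shared true-score variance = 0.6717² = 0.4512 ≈ 0.45.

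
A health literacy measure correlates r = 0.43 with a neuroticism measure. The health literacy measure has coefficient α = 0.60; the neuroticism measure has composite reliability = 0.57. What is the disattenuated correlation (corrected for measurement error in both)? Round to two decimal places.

0.74

r_true = r_obs / √(r_xx · r_yy) = 0.43 / √(0.60 × 0.57) = 0.43 / √0.3420 = 0.43 / 0.5848 ≈ 0.74.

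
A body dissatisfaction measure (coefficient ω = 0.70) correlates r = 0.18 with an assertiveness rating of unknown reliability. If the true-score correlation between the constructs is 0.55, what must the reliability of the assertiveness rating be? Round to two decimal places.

0.15

r_true = r_obs / √(r_xx · r_yy) ⇒ 0.55 = 0.18 / √(0.70 · r_yy).
√(0.70 · r_yy) = 0.18 / 0.55 = 0.3273; 0.70 · r_yy = 0.1071; r_yy = 0.1071 / 0.70 ≈ 0.15.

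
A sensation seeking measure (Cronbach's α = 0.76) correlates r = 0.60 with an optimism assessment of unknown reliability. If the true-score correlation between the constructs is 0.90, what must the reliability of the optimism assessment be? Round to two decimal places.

0.58

r_true = r_obs / √(r_xx · r_yy) ⇒ 0.90 = 0.60 / √(0.76 · r_yy).
√(0.76 · r_yy) = 0.60 / 0.90 = 0.6667; 0.76 · r_yy = 0.4445; r_yy = 0.4445 / 0.76 ≈ 0.58.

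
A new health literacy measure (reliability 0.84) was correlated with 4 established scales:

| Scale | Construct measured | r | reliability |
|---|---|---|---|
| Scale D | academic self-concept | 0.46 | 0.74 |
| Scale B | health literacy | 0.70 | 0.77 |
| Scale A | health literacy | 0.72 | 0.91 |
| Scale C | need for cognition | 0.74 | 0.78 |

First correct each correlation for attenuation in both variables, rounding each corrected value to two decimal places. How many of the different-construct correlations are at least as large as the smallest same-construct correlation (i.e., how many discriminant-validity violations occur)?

Disattenuated r (r / √(r_scale · r_new)):
  Scale D (disc): 0.46 / √(0.74·0.84) = 0.58
  Scale B (conv): 0.70 / √(0.77·0.84) = 0.87
  Scale A (conv): 0.72 / √(0.91·0.84) = 0.82
  Scale C (disc): 0.74 / √(0.78·0.84) = 0.91
Smallest convergent = 0.82. Discriminant values: 0.58, 0.91; count ≥ 0.82 → 1.

1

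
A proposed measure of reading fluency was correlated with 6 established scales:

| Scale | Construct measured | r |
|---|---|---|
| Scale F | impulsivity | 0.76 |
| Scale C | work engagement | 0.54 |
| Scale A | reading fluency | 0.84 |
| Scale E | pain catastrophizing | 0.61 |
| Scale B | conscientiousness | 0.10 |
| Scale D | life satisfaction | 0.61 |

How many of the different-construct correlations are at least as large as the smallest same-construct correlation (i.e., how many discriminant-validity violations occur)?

Convergent (same construct = reading fluency): Scale A.
Smallest convergent = 0.84. Discriminant values: 0.76, 0.54, 0.61, 0.10, 0.61; count ≥ 0.84 → 0.

0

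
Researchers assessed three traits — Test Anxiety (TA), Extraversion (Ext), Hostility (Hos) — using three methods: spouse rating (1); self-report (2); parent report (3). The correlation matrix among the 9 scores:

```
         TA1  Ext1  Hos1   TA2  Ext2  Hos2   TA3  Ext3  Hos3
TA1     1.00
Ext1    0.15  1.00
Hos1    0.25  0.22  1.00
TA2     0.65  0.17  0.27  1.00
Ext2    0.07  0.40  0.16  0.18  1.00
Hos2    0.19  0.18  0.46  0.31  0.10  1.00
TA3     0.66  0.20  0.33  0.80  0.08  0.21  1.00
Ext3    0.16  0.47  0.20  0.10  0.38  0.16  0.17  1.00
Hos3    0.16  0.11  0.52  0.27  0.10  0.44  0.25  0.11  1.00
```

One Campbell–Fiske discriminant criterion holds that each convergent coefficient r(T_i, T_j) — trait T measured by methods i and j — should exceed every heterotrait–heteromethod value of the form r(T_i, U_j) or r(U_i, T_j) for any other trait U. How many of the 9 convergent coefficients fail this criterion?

0

Checking each validity diagonal entry against its comparison values:
TA (methods 1·2): 0.65 vs {0.07, 0.17, 0.19, 0.27} → pass.
TA (methods 1·3): 0.66 vs {0.16, 0.20, 0.16, 0.33} → pass.
TA (methods 2·3): 0.80 vs {0.10, 0.08, 0.27, 0.21} → pass.
Ext (methods 1·2): 0.40 vs {0.17, 0.07, 0.18, 0.16} → pass.
Ext (methods 1·3): 0.47 vs {0.20, 0.16, 0.11, 0.20} → pass.
Ext (methods 2·3): 0.38 vs {0.08, 0.10, 0.10, 0.16} → pass.
Hos (methods 1·2): 0.46 vs {0.27, 0.19, 0.16, 0.18} → pass.
Hos (methods 1·3): 0.52 vs {0.33, 0.16, 0.20, 0.11} → pass.
Hos (methods 2·3): 0.44 vs {0.21, 0.27, 0.16, 0.10} → pass.
0 of 9 fail.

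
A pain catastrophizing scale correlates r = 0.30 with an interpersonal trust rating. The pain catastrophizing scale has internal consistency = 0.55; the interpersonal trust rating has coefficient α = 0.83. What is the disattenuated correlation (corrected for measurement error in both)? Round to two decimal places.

0.44

r_true = r_obs / √(r_xx · r_yy) = 0.30 / √(0.55 × 0.83) = 0.30 / √0.4565 = 0.30 / 0.6756 ≈ 0.44.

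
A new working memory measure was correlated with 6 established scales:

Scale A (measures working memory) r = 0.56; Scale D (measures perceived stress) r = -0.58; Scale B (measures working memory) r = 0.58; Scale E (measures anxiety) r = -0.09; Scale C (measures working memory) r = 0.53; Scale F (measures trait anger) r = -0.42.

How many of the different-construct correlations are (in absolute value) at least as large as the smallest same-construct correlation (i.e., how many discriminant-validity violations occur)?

Convergent (same construct = working memory): Scale A, Scale B, Scale C.
Smallest convergent = 0.53. Discriminant |r|: 0.58, 0.09, 0.42; count ≥ 0.53 → 1.

1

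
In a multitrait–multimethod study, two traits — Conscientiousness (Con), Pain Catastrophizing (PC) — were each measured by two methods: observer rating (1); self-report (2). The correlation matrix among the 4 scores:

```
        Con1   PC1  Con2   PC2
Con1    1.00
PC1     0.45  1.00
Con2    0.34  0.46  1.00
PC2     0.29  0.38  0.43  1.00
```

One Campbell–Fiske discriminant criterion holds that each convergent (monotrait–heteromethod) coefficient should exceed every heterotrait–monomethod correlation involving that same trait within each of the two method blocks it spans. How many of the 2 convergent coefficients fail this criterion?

2

Convergent coefficients and their comparison sets:
Con (methods 1·2): 0.34 vs {0.45, 0.43} → fail.
PC (methods 1·2): 0.38 vs {0.45, 0.43} → fail.
2 of 2 fail.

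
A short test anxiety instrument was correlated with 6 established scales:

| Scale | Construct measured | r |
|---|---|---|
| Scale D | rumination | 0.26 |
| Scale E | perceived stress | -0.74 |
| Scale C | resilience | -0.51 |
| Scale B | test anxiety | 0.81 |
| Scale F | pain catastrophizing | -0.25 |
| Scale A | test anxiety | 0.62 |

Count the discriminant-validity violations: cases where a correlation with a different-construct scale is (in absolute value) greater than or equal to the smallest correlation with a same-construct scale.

Convergent (same construct = test anxiety): Scale B, Scale A.
Smallest convergent = 0.62. Discriminant |r|: 0.26, 0.74, 0.51, 0.25; count ≥ 0.62 → 1.

1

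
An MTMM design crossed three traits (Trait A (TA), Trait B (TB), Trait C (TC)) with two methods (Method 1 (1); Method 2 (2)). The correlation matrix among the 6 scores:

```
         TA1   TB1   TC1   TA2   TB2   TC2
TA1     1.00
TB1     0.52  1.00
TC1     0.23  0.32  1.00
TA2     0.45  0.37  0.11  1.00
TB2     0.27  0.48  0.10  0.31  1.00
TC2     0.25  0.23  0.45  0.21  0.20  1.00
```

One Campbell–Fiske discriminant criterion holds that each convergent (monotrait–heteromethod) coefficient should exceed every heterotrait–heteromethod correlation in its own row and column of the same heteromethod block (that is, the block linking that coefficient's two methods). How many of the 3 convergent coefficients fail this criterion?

Each convergent coefficient versus the relevant comparison correlations:
TA (methods 1·2): 0.45 vs {0.27, 0.37, 0.25, 0.11} → pass.
TB (methods 1·2): 0.48 vs {0.37, 0.27, 0.23, 0.10} → pass.
TC (methods 1·2): 0.45 vs {0.11, 0.25, 0.10, 0.23} → pass.
0 of 3 fail.

0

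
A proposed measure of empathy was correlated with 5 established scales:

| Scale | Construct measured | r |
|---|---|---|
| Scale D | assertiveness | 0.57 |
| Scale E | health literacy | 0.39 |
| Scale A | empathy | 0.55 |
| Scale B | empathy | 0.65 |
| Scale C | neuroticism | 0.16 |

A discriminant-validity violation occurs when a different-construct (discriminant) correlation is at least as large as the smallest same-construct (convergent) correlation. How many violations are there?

1

Convergent (same construct = empathy): Scale A, Scale B.
Smallest convergent = 0.55. Discriminant values: 0.57, 0.39, 0.16; count ≥ 0.55 → 1.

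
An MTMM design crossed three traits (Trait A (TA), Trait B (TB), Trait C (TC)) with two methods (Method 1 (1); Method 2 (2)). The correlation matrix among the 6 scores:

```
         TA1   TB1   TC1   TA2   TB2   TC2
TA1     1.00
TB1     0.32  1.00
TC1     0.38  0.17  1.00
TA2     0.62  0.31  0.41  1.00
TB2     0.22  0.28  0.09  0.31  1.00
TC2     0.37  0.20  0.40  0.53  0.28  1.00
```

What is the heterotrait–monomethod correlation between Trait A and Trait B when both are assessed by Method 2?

0.31

Different traits, same method: r(TA2, TB2) = 0.31.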